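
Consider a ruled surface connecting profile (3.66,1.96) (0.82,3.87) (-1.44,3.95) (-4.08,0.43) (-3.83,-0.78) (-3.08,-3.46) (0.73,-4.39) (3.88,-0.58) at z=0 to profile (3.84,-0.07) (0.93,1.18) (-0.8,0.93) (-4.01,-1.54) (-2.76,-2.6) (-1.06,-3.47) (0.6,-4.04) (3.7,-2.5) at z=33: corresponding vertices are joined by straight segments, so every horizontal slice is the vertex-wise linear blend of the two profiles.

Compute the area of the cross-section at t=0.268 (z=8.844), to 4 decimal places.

Cross-section at t=0.268: each vertex is (1-t)·p0[i] + t·p1[i].
  v1: (1-0.268)·(3.66,1.96) + 0.268·(3.84,-0.07) = (3.7082,1.4160)
  v2: (1-0.268)·(0.82,3.87) + 0.268·(0.93,1.18) = (0.8495,3.1491)
  v3: (1-0.268)·(-1.44,3.95) + 0.268·(-0.8,0.93) = (-1.2685,3.1406)
  v4: (1-0.268)·(-4.08,0.43) + 0.268·(-4.01,-1.54) = (-4.0612,-0.0980)
  v5: (1-0.268)·(-3.83,-0.78) + 0.268·(-2.76,-2.6) = (-3.5432,-1.2678)
  v6: (1-0.268)·(-3.08,-3.46) + 0.268·(-1.06,-3.47) = (-2.5386,-3.4627)
  v7: (1-0.268)·(0.73,-4.39) + 0.268·(0.6,-4.04) = (0.6952,-4.2962)
  v8: (1-0.268)·(3.88,-0.58) + 0.268·(3.7,-2.5) = (3.8318,-1.0946)
Shoelace sum Σ(x_i·y_{i+1} − x_{i+1}·y_i):
  i=1: 3.7082·3.1491 − 0.8495·1.4160 = +10.4747 (running +10.4747)
  i=2: 0.8495·3.1406 − -1.2685·3.1491 = +6.6625 (running +17.1372)
  i=3: -1.2685·-0.0980 − -4.0612·3.1406 = +12.8792 (running +30.0163)
  i=4: -4.0612·-1.2678 − -3.5432·-0.0980 = +4.8016 (running +34.8179)
  i=5: -3.5432·-3.4627 − -2.5386·-1.2678 = +9.0507 (running +43.8686)
  i=6: -2.5386·-4.2962 − 0.6952·-3.4627 = +13.3136 (running +57.1822)
  i=7: 0.6952·-1.0946 − 3.8318·-4.2962 = +15.7011 (running +72.8834)
  i=8: 3.8318·1.4160 − 3.7082·-1.0946 = +9.4845 (running +82.3679)
Area = |Σ|/2 = |82.3679|/2 = 41.1839

Area at t=0.268: 41.1839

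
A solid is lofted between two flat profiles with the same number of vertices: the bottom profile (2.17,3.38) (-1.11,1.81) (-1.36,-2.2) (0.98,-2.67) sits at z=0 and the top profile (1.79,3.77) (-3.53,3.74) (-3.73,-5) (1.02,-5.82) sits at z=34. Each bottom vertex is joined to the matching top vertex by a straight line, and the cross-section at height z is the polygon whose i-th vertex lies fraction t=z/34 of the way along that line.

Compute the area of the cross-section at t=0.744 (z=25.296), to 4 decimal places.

Cross-section at t=0.744: each vertex is (1-t)·p0[i] + t·p1[i].
  v1: (1-0.744)·(2.17,3.38) + 0.744·(1.79,3.77) = (1.8873,3.6702)
  v2: (1-0.744)·(-1.11,1.81) + 0.744·(-3.53,3.74) = (-2.9105,3.2459)
  v3: (1-0.744)·(-1.36,-2.2) + 0.744·(-3.73,-5) = (-3.1233,-4.2832)
  v4: (1-0.744)·(0.98,-2.67) + 0.744·(1.02,-5.82) = (1.0098,-5.0136)
Shoelace sum Σ(x_i·y_{i+1} − x_{i+1}·y_i):
  i=1: 1.8873·3.2459 − -2.9105·3.6702 = +16.8079 (running +16.8079)
  i=2: -2.9105·-4.2832 − -3.1233·3.2459 = +22.6041 (running +39.4120)
  i=3: -3.1233·-5.0136 − 1.0098·-4.2832 = +19.9839 (running +59.3959)
  i=4: 1.0098·3.6702 − 1.8873·-5.0136 = +13.1680 (running +72.5639)
Area = |Σ|/2 = |72.5639|/2 = 36.2820

Area at t=0.744: 36.2820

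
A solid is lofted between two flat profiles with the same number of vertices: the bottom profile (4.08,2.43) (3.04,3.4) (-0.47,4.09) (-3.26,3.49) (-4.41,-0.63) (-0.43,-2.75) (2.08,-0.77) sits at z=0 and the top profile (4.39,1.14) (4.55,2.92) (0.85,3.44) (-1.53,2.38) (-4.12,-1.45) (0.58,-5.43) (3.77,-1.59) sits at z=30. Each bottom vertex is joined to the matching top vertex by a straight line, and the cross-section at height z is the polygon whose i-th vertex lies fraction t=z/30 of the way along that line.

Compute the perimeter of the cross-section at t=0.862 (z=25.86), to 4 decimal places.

Cross-section at t=0.862: each vertex is (1-t)·p0[i] + t·p1[i].
  v1: (1-0.862)·(4.08,2.43) + 0.862·(4.39,1.14) = (4.3472,1.3180)
  v2: (1-0.862)·(3.04,3.4) + 0.862·(4.55,2.92) = (4.3416,2.9862)
  v3: (1-0.862)·(-0.47,4.09) + 0.862·(0.85,3.44) = (0.6678,3.5297)
  v4: (1-0.862)·(-3.26,3.49) + 0.862·(-1.53,2.38) = (-1.7687,2.5332)
  v5: (1-0.862)·(-4.41,-0.63) + 0.862·(-4.12,-1.45) = (-4.1600,-1.3368)
  v6: (1-0.862)·(-0.43,-2.75) + 0.862·(0.58,-5.43) = (0.4406,-5.0602)
  v7: (1-0.862)·(2.08,-0.77) + 0.862·(3.77,-1.59) = (3.5368,-1.4768)
Perimeter = Σ |v_{i+1} − v_i|:
  edge 1→2: √(-0.0056² + 1.6682²) = 1.6682 (running 1.6682)
  edge 2→3: √(-3.6738² + 0.5435²) = 3.7138 (running 5.3820)
  edge 3→4: √(-2.4366² + -0.9965²) = 2.6325 (running 8.0145)
  edge 4→5: √(-2.3913² + -3.8700²) = 4.5492 (running 12.5637)
  edge 5→6: √(4.6006² + -3.7233²) = 5.9185 (running 18.4822)
  edge 6→7: √(3.0962² + 3.5833²) = 4.7357 (running 23.2179)
  edge 7→1: √(0.8104² + 2.7949²) = 2.9100 (running 26.1279)
Perimeter = 26.1279

Perimeter at t=0.862: 26.1279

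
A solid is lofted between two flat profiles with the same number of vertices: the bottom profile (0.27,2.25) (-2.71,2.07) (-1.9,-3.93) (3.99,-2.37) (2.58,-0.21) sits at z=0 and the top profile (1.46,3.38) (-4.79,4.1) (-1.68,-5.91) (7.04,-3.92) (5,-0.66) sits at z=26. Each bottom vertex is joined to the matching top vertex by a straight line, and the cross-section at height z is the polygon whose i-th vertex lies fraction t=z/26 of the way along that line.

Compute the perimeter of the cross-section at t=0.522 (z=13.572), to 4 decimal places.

Cross-section at t=0.522: each vertex is (1-t)·p0[i] + t·p1[i].
  v1: (1-0.522)·(0.27,2.25) + 0.522·(1.46,3.38) = (0.8912,2.8399)
  v2: (1-0.522)·(-2.71,2.07) + 0.522·(-4.79,4.1) = (-3.7958,3.1297)
  v3: (1-0.522)·(-1.9,-3.93) + 0.522·(-1.68,-5.91) = (-1.7852,-4.9636)
  v4: (1-0.522)·(3.99,-2.37) + 0.522·(7.04,-3.92) = (5.5821,-3.1791)
  v5: (1-0.522)·(2.58,-0.21) + 0.522·(5,-0.66) = (3.8432,-0.4449)
Perimeter = Σ |v_{i+1} − v_i|:
  edge 1→2: √(-4.6869² + 0.2898²) = 4.6959 (running 4.6959)
  edge 2→3: √(2.0106² + -8.0932²) = 8.3392 (running 13.0351)
  edge 3→4: √(7.3673² + 1.7845²) = 7.5803 (running 20.6154)
  edge 4→5: √(-1.7389² + 2.7342²) = 3.2403 (running 23.8557)
  edge 5→1: √(-2.9521² + 3.2848²) = 4.4164 (running 28.2721)
Perimeter = 28.2721

Perimeter at t=0.522: 28.2721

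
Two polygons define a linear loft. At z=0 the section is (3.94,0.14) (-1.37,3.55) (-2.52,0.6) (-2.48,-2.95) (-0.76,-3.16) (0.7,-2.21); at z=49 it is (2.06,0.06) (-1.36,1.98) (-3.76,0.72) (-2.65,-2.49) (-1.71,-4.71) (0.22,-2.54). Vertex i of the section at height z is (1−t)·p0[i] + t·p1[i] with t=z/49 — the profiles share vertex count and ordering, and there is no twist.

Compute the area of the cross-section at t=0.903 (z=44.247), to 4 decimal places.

Area at t=0.903: 20.7917

Cross-section at t=0.903: each vertex is (1-t)·p0[i] + t·p1[i].
  v1: (1-0.903)·(3.94,0.14) + 0.903·(2.06,0.06) = (2.2424,0.0678)
  v2: (1-0.903)·(-1.37,3.55) + 0.903·(-1.36,1.98) = (-1.3610,2.1323)
  v3: (1-0.903)·(-2.52,0.6) + 0.903·(-3.76,0.72) = (-3.6397,0.7084)
  v4: (1-0.903)·(-2.48,-2.95) + 0.903·(-2.65,-2.49) = (-2.6335,-2.5346)
  v5: (1-0.903)·(-0.76,-3.16) + 0.903·(-1.71,-4.71) = (-1.6179,-4.5597)
  v6: (1-0.903)·(0.7,-2.21) + 0.903·(0.22,-2.54) = (0.2666,-2.5080)
Shoelace sum Σ(x_i·y_{i+1} − x_{i+1}·y_i):
  i=1: 2.2424·2.1323 − -1.3610·0.0678 = +4.8736 (running +4.8736)
  i=2: -1.3610·0.7084 − -3.6397·2.1323 = +6.7969 (running +11.6705)
  i=3: -3.6397·-2.5346 − -2.6335·0.7084 = +11.0908 (running +22.7612)
  i=4: -2.6335·-4.5597 − -1.6179·-2.5346 = +7.9072 (running +30.6685)
  i=5: -1.6179·-2.5080 − 0.2666·-4.5597 = +5.2730 (running +35.9415)
  i=6: 0.2666·0.0678 − 2.2424·-2.5080 = +5.6419 (running +41.5833)
Area = |Σ|/2 = |41.5833|/2 = 20.7917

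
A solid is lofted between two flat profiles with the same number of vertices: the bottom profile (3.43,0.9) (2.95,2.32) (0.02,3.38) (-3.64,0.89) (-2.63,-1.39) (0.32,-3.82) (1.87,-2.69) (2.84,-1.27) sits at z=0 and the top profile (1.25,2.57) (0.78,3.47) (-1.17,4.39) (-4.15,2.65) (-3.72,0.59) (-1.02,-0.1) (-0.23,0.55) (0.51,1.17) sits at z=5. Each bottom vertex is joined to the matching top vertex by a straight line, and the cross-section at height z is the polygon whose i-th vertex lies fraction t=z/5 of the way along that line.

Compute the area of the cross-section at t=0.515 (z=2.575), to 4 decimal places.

Area at t=0.515: 23.0515

Cross-section at t=0.515: each vertex is (1-t)·p0[i] + t·p1[i].
  v1: (1-0.515)·(3.43,0.9) + 0.515·(1.25,2.57) = (2.3073,1.7601)
  v2: (1-0.515)·(2.95,2.32) + 0.515·(0.78,3.47) = (1.8324,2.9123)
  v3: (1-0.515)·(0.02,3.38) + 0.515·(-1.17,4.39) = (-0.5928,3.9002)
  v4: (1-0.515)·(-3.64,0.89) + 0.515·(-4.15,2.65) = (-3.9027,1.7964)
  v5: (1-0.515)·(-2.63,-1.39) + 0.515·(-3.72,0.59) = (-3.1913,-0.3703)
  v6: (1-0.515)·(0.32,-3.82) + 0.515·(-1.02,-0.1) = (-0.3701,-1.9042)
  v7: (1-0.515)·(1.87,-2.69) + 0.515·(-0.23,0.55) = (0.7885,-1.0214)
  v8: (1-0.515)·(2.84,-1.27) + 0.515·(0.51,1.17) = (1.6401,-0.0134)
Shoelace sum Σ(x_i·y_{i+1} − x_{i+1}·y_i):
  i=1: 2.3073·2.9123 − 1.8324·1.7601 = +3.4942 (running +3.4942)
  i=2: 1.8324·3.9002 − -0.5928·2.9123 = +8.8734 (running +12.3676)
  i=3: -0.5928·1.7964 − -3.9027·3.9002 = +14.1559 (running +26.5235)
  i=4: -3.9027·-0.3703 − -3.1913·1.7964 = +7.1781 (running +33.7016)
  i=5: -3.1913·-1.9042 − -0.3701·-0.3703 = +5.9399 (running +39.6415)
  i=6: -0.3701·-1.0214 − 0.7885·-1.9042 = +1.8795 (running +41.5210)
  i=7: 0.7885·-0.0134 − 1.6401·-1.0214 = +1.6646 (running +43.1856)
  i=8: 1.6401·1.7601 − 2.3073·-0.0134 = +2.9175 (running +46.1031)
Area = |Σ|/2 = |46.1031|/2 = 23.0515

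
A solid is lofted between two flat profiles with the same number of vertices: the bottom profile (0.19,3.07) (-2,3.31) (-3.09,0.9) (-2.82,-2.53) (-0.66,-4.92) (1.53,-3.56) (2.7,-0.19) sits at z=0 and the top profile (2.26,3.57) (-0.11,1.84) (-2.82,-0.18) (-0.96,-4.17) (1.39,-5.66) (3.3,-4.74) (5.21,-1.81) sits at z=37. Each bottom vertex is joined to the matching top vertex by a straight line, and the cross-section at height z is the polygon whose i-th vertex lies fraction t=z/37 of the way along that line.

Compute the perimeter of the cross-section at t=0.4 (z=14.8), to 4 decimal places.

Perimeter at t=0.4: 22.7726

Cross-section at t=0.4: each vertex is (1-t)·p0[i] + t·p1[i].
  v1: (1-0.4)·(0.19,3.07) + 0.4·(2.26,3.57) = (1.0180,3.2700)
  v2: (1-0.4)·(-2,3.31) + 0.4·(-0.11,1.84) = (-1.2440,2.7220)
  v3: (1-0.4)·(-3.09,0.9) + 0.4·(-2.82,-0.18) = (-2.9820,0.4680)
  v4: (1-0.4)·(-2.82,-2.53) + 0.4·(-0.96,-4.17) = (-2.0760,-3.1860)
  v5: (1-0.4)·(-0.66,-4.92) + 0.4·(1.39,-5.66) = (0.1600,-5.2160)
  v6: (1-0.4)·(1.53,-3.56) + 0.4·(3.3,-4.74) = (2.2380,-4.0320)
  v7: (1-0.4)·(2.7,-0.19) + 0.4·(5.21,-1.81) = (3.7040,-0.8380)
Perimeter = Σ |v_{i+1} − v_i|:
  edge 1→2: √(-2.2620² + -0.5480²) = 2.3274 (running 2.3274)
  edge 2→3: √(-1.7380² + -2.2540²) = 2.8463 (running 5.1737)
  edge 3→4: √(0.9060² + -3.6540²) = 3.7646 (running 8.9383)
  edge 4→5: √(2.2360² + -2.0300²) = 3.0200 (running 11.9584)
  edge 5→6: √(2.0780² + 1.1840²) = 2.3916 (running 14.3500)
  edge 6→7: √(1.4660² + 3.1940²) = 3.5144 (running 17.8644)
  edge 7→1: √(-2.6860² + 4.1080²) = 4.9082 (running 22.7726)
Perimeter = 22.7726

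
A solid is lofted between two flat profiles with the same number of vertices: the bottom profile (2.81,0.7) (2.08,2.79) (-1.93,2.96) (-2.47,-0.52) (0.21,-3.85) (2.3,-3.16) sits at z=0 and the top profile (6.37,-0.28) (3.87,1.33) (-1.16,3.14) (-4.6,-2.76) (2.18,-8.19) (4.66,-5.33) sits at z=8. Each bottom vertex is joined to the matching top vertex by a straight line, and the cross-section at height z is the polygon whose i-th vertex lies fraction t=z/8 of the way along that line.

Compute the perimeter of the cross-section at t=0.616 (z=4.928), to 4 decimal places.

Perimeter at t=0.616: 27.6410

Cross-section at t=0.616: each vertex is (1-t)·p0[i] + t·p1[i].
  v1: (1-0.616)·(2.81,0.7) + 0.616·(6.37,-0.28) = (5.0030,0.0963)
  v2: (1-0.616)·(2.08,2.79) + 0.616·(3.87,1.33) = (3.1826,1.8906)
  v3: (1-0.616)·(-1.93,2.96) + 0.616·(-1.16,3.14) = (-1.4557,3.0709)
  v4: (1-0.616)·(-2.47,-0.52) + 0.616·(-4.6,-2.76) = (-3.7821,-1.8998)
  v5: (1-0.616)·(0.21,-3.85) + 0.616·(2.18,-8.19) = (1.4235,-6.5234)
  v6: (1-0.616)·(2.3,-3.16) + 0.616·(4.66,-5.33) = (3.7538,-4.4967)
Perimeter = Σ |v_{i+1} − v_i|:
  edge 1→2: √(-1.8203² + 1.7943²) = 2.5560 (running 2.5560)
  edge 2→3: √(-4.6383² + 1.1802²) = 4.7861 (running 7.3421)
  edge 3→4: √(-2.3264² + -4.9707²) = 5.4882 (running 12.8303)
  edge 4→5: √(5.2056² + -4.6236²) = 6.9625 (running 19.7928)
  edge 5→6: √(2.3302² + 2.0267²) = 3.0883 (running 22.8811)
  edge 6→1: √(1.2492² + 4.5930²) = 4.7599 (running 27.6410)
Perimeter = 27.6410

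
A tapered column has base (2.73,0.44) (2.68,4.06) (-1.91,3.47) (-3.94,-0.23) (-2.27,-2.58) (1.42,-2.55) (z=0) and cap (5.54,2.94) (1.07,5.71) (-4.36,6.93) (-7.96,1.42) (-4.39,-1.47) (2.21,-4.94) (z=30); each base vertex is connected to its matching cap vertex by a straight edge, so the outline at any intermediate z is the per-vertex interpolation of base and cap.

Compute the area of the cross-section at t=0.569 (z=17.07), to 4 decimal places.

Cross-section at t=0.569: each vertex is (1-t)·p0[i] + t·p1[i].
  v1: (1-0.569)·(2.73,0.44) + 0.569·(5.54,2.94) = (4.3289,1.8625)
  v2: (1-0.569)·(2.68,4.06) + 0.569·(1.07,5.71) = (1.7639,4.9988)
  v3: (1-0.569)·(-1.91,3.47) + 0.569·(-4.36,6.93) = (-3.3041,5.4387)
  v4: (1-0.569)·(-3.94,-0.23) + 0.569·(-7.96,1.42) = (-6.2274,0.7088)
  v5: (1-0.569)·(-2.27,-2.58) + 0.569·(-4.39,-1.47) = (-3.4763,-1.9484)
  v6: (1-0.569)·(1.42,-2.55) + 0.569·(2.21,-4.94) = (1.8695,-3.9099)
Shoelace sum Σ(x_i·y_{i+1} − x_{i+1}·y_i):
  i=1: 4.3289·4.9988 − 1.7639·1.8625 = +18.3542 (running +18.3542)
  i=2: 1.7639·5.4387 − -3.3041·4.9988 = +26.1099 (running +44.4641)
  i=3: -3.3041·0.7088 − -6.2274·5.4387 = +31.5270 (running +75.9911)
  i=4: -6.2274·-1.9484 − -3.4763·0.7088 = +14.5977 (running +90.5888)
  i=5: -3.4763·-3.9099 − 1.8695·-1.9484 = +17.2345 (running +107.8233)
  i=6: 1.8695·1.8625 − 4.3289·-3.9099 = +20.4075 (running +128.2308)
Area = |Σ|/2 = |128.2308|/2 = 64.1154

Area at t=0.569: 64.1154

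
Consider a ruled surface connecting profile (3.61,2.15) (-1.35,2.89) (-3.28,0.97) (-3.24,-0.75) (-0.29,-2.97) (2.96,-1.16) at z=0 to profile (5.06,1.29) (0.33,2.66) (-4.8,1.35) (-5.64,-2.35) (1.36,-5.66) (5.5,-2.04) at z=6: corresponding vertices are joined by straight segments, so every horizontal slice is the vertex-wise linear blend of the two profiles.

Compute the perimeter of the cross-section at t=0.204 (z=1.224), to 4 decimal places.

Cross-section at t=0.204: each vertex is (1-t)·p0[i] + t·p1[i].
  v1: (1-0.204)·(3.61,2.15) + 0.204·(5.06,1.29) = (3.9058,1.9746)
  v2: (1-0.204)·(-1.35,2.89) + 0.204·(0.33,2.66) = (-1.0073,2.8431)
  v3: (1-0.204)·(-3.28,0.97) + 0.204·(-4.8,1.35) = (-3.5901,1.0475)
  v4: (1-0.204)·(-3.24,-0.75) + 0.204·(-5.64,-2.35) = (-3.7296,-1.0764)
  v5: (1-0.204)·(-0.29,-2.97) + 0.204·(1.36,-5.66) = (0.0466,-3.5188)
  v6: (1-0.204)·(2.96,-1.16) + 0.204·(5.5,-2.04) = (3.4782,-1.3395)
Perimeter = Σ |v_{i+1} − v_i|:
  edge 1→2: √(-4.9131² + 0.8685²) = 4.9893 (running 4.9893)
  edge 2→3: √(-2.5828² + -1.7956²) = 3.1456 (running 8.1349)
  edge 3→4: √(-0.1395² + -2.1239²) = 2.1285 (running 10.2634)
  edge 4→5: √(3.7762² + -2.4424²) = 4.4972 (running 14.7606)
  edge 5→6: √(3.4316² + 2.1792²) = 4.0651 (running 18.8256)
  edge 6→1: √(0.4276² + 3.3141²) = 3.3416 (running 22.1672)
Perimeter = 22.1672

Perimeter at t=0.204: 22.1672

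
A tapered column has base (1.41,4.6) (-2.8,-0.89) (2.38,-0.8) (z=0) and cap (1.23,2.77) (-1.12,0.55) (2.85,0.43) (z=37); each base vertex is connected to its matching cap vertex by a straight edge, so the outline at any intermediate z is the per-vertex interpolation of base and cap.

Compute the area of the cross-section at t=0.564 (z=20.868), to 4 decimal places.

Cross-section at t=0.564: each vertex is (1-t)·p0[i] + t·p1[i].
  v1: (1-0.564)·(1.41,4.6) + 0.564·(1.23,2.77) = (1.3085,3.5679)
  v2: (1-0.564)·(-2.8,-0.89) + 0.564·(-1.12,0.55) = (-1.8525,-0.0778)
  v3: (1-0.564)·(2.38,-0.8) + 0.564·(2.85,0.43) = (2.6451,-0.1063)
Shoelace sum Σ(x_i·y_{i+1} − x_{i+1}·y_i):
  i=1: 1.3085·-0.0778 − -1.8525·3.5679 = +6.5076 (running +6.5076)
  i=2: -1.8525·-0.1063 − 2.6451·-0.0778 = +0.4028 (running +6.9103)
  i=3: 2.6451·3.5679 − 1.3085·-0.1063 = +9.5764 (running +16.4867)
Area = |Σ|/2 = |16.4867|/2 = 8.2434

Area at t=0.564: 8.2434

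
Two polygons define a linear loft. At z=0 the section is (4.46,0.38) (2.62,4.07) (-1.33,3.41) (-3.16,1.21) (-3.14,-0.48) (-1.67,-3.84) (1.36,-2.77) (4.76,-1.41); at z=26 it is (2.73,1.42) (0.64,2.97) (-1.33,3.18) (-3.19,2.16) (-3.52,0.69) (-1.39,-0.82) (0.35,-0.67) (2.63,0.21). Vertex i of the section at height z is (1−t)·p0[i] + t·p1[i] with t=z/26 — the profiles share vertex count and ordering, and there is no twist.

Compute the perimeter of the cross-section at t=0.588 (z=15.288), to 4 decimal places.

Cross-section at t=0.588: each vertex is (1-t)·p0[i] + t·p1[i].
  v1: (1-0.588)·(4.46,0.38) + 0.588·(2.73,1.42) = (3.4428,0.9915)
  v2: (1-0.588)·(2.62,4.07) + 0.588·(0.64,2.97) = (1.4558,3.4232)
  v3: (1-0.588)·(-1.33,3.41) + 0.588·(-1.33,3.18) = (-1.3300,3.2748)
  v4: (1-0.588)·(-3.16,1.21) + 0.588·(-3.19,2.16) = (-3.1776,1.7686)
  v5: (1-0.588)·(-3.14,-0.48) + 0.588·(-3.52,0.69) = (-3.3634,0.2080)
  v6: (1-0.588)·(-1.67,-3.84) + 0.588·(-1.39,-0.82) = (-1.5054,-2.0642)
  v7: (1-0.588)·(1.36,-2.77) + 0.588·(0.35,-0.67) = (0.7661,-1.5352)
  v8: (1-0.588)·(4.76,-1.41) + 0.588·(2.63,0.21) = (3.5076,-0.4574)
Perimeter = Σ |v_{i+1} − v_i|:
  edge 1→2: √(-1.9870² + 2.4317²) = 3.1403 (running 3.1403)
  edge 2→3: √(-2.7858² + -0.1484²) = 2.7897 (running 5.9300)
  edge 3→4: √(-1.8476² + -1.5062²) = 2.3838 (running 8.3137)
  edge 4→5: √(-0.1858² + -1.5606²) = 1.5717 (running 9.8854)
  edge 5→6: √(1.8581² + -2.2722²) = 2.9352 (running 12.8206)
  edge 6→7: √(2.2715² + 0.5290²) = 2.3323 (running 15.1529)
  edge 7→8: √(2.7414² + 1.0778²) = 2.9457 (running 18.0985)
  edge 8→1: √(-0.0648² + 1.4490²) = 1.4504 (running 19.5489)
Perimeter = 19.5489

Perimeter at t=0.588: 19.5489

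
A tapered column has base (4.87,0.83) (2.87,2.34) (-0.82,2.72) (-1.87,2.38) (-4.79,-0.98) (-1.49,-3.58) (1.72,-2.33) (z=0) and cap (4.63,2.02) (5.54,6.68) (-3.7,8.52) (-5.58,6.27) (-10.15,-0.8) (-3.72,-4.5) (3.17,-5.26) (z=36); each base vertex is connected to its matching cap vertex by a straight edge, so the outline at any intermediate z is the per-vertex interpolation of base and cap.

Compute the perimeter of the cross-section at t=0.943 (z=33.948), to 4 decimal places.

Perimeter at t=0.943: 45.8041

Cross-section at t=0.943: each vertex is (1-t)·p0[i] + t·p1[i].
  v1: (1-0.943)·(4.87,0.83) + 0.943·(4.63,2.02) = (4.6437,1.9522)
  v2: (1-0.943)·(2.87,2.34) + 0.943·(5.54,6.68) = (5.3878,6.4326)
  v3: (1-0.943)·(-0.82,2.72) + 0.943·(-3.7,8.52) = (-3.5358,8.1894)
  v4: (1-0.943)·(-1.87,2.38) + 0.943·(-5.58,6.27) = (-5.3685,6.0483)
  v5: (1-0.943)·(-4.79,-0.98) + 0.943·(-10.15,-0.8) = (-9.8445,-0.8103)
  v6: (1-0.943)·(-1.49,-3.58) + 0.943·(-3.72,-4.5) = (-3.5929,-4.4476)
  v7: (1-0.943)·(1.72,-2.33) + 0.943·(3.17,-5.26) = (3.0873,-5.0930)
Perimeter = Σ |v_{i+1} − v_i|:
  edge 1→2: √(0.7441² + 4.4804²) = 4.5418 (running 4.5418)
  edge 2→3: √(-8.9237² + 1.7568²) = 9.0949 (running 13.6368)
  edge 3→4: √(-1.8327² + -2.1411²) = 2.8184 (running 16.4551)
  edge 4→5: √(-4.4760² + -6.8585²) = 8.1898 (running 24.6450)
  edge 5→6: √(6.2516² + -3.6373²) = 7.2327 (running 31.8777)
  edge 6→7: √(6.6802² + -0.6454²) = 6.7113 (running 38.5890)
  edge 7→1: √(1.5563² + 7.0452²) = 7.2150 (running 45.8041)
Perimeter = 45.8041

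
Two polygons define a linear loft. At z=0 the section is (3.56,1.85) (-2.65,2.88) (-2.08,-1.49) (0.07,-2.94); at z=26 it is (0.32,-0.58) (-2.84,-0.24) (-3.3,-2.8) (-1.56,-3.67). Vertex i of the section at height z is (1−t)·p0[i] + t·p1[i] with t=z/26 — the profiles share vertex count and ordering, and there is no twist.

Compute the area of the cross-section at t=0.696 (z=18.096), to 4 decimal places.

Area at t=0.696: 10.9987

Cross-section at t=0.696: each vertex is (1-t)·p0[i] + t·p1[i].
  v1: (1-0.696)·(3.56,1.85) + 0.696·(0.32,-0.58) = (1.3050,0.1587)
  v2: (1-0.696)·(-2.65,2.88) + 0.696·(-2.84,-0.24) = (-2.7822,0.7085)
  v3: (1-0.696)·(-2.08,-1.49) + 0.696·(-3.3,-2.8) = (-2.9291,-2.4018)
  v4: (1-0.696)·(0.07,-2.94) + 0.696·(-1.56,-3.67) = (-1.0645,-3.4481)
Shoelace sum Σ(x_i·y_{i+1} − x_{i+1}·y_i):
  i=1: 1.3050·0.7085 − -2.7822·0.1587 = +1.3661 (running +1.3661)
  i=2: -2.7822·-2.4018 − -2.9291·0.7085 = +8.7575 (running +10.1236)
  i=3: -2.9291·-3.4481 − -1.0645·-2.4018 = +7.5432 (running +17.6668)
  i=4: -1.0645·0.1587 − 1.3050·-3.4481 = +4.3307 (running +21.9975)
Area = |Σ|/2 = |21.9975|/2 = 10.9987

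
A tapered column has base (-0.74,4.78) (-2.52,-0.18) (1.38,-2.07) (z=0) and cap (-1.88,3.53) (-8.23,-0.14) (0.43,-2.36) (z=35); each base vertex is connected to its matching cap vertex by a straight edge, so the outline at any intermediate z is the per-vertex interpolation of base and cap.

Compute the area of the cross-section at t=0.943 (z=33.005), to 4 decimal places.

Area at t=0.943: 22.4037

Cross-section at t=0.943: each vertex is (1-t)·p0[i] + t·p1[i].
  v1: (1-0.943)·(-0.74,4.78) + 0.943·(-1.88,3.53) = (-1.8150,3.6012)
  v2: (1-0.943)·(-2.52,-0.18) + 0.943·(-8.23,-0.14) = (-7.9045,-0.1423)
  v3: (1-0.943)·(1.38,-2.07) + 0.943·(0.43,-2.36) = (0.4842,-2.3435)
Shoelace sum Σ(x_i·y_{i+1} − x_{i+1}·y_i):
  i=1: -1.8150·-0.1423 − -7.9045·3.6012 = +28.7244 (running +28.7244)
  i=2: -7.9045·-2.3435 − 0.4842·-0.1423 = +18.5929 (running +47.3173)
  i=3: 0.4842·3.6012 − -1.8150·-2.3435 = -2.5099 (running +44.8074)
Area = |Σ|/2 = |44.8074|/2 = 22.4037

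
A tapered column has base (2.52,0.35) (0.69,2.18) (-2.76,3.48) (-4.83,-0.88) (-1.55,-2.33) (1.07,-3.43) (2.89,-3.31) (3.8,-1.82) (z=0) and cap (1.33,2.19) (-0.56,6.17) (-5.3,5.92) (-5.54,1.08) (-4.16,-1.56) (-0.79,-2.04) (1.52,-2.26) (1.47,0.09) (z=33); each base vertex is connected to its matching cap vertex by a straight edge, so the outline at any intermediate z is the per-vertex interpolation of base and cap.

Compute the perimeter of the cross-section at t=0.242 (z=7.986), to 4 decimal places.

Cross-section at t=0.242: each vertex is (1-t)·p0[i] + t·p1[i].
  v1: (1-0.242)·(2.52,0.35) + 0.242·(1.33,2.19) = (2.2320,0.7953)
  v2: (1-0.242)·(0.69,2.18) + 0.242·(-0.56,6.17) = (0.3875,3.1456)
  v3: (1-0.242)·(-2.76,3.48) + 0.242·(-5.3,5.92) = (-3.3747,4.0705)
  v4: (1-0.242)·(-4.83,-0.88) + 0.242·(-5.54,1.08) = (-5.0018,-0.4057)
  v5: (1-0.242)·(-1.55,-2.33) + 0.242·(-4.16,-1.56) = (-2.1816,-2.1437)
  v6: (1-0.242)·(1.07,-3.43) + 0.242·(-0.79,-2.04) = (0.6199,-3.0936)
  v7: (1-0.242)·(2.89,-3.31) + 0.242·(1.52,-2.26) = (2.5585,-3.0559)
  v8: (1-0.242)·(3.8,-1.82) + 0.242·(1.47,0.09) = (3.2361,-1.3578)
Perimeter = Σ |v_{i+1} − v_i|:
  edge 1→2: √(-1.8445² + 2.3503²) = 2.9877 (running 2.9877)
  edge 2→3: √(-3.7622² + 0.9249²) = 3.8742 (running 6.8619)
  edge 3→4: √(-1.6271² + -4.4762²) = 4.7627 (running 11.6246)
  edge 4→5: √(2.8202² + -1.7380²) = 3.3127 (running 14.9373)
  edge 5→6: √(2.8015² + -0.9500²) = 2.9582 (running 17.8955)
  edge 6→7: √(1.9386² + 0.0377²) = 1.9389 (running 19.8344)
  edge 7→8: √(0.6777² + 1.6981²) = 1.8283 (running 21.6628)
  edge 8→1: √(-1.0041² + 2.1531²) = 2.3757 (running 24.0385)
Perimeter = 24.0385

Perimeter at t=0.242: 24.0385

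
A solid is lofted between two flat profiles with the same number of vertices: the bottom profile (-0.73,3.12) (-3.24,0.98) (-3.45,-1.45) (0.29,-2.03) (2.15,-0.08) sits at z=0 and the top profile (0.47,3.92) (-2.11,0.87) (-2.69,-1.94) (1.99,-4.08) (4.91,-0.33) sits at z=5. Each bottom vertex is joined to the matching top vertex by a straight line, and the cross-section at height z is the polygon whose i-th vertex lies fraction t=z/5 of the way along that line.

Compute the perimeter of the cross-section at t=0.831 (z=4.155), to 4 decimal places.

Perimeter at t=0.831: 21.7963

Cross-section at t=0.831: each vertex is (1-t)·p0[i] + t·p1[i].
  v1: (1-0.831)·(-0.73,3.12) + 0.831·(0.47,3.92) = (0.2672,3.7848)
  v2: (1-0.831)·(-3.24,0.98) + 0.831·(-2.11,0.87) = (-2.3010,0.8886)
  v3: (1-0.831)·(-3.45,-1.45) + 0.831·(-2.69,-1.94) = (-2.8184,-1.8572)
  v4: (1-0.831)·(0.29,-2.03) + 0.831·(1.99,-4.08) = (1.7027,-3.7335)
  v5: (1-0.831)·(2.15,-0.08) + 0.831·(4.91,-0.33) = (4.4436,-0.2877)
Perimeter = Σ |v_{i+1} − v_i|:
  edge 1→2: √(-2.5682² + -2.8962²) = 3.8709 (running 3.8709)
  edge 2→3: √(-0.5175² + -2.7458²) = 2.7941 (running 6.6650)
  edge 3→4: √(4.5211² + -1.8764²) = 4.8950 (running 11.5600)
  edge 4→5: √(2.7409² + 3.4458²) = 4.4029 (running 15.9630)
  edge 5→1: √(-4.1764² + 4.0725²) = 5.8333 (running 21.7963)
Perimeter = 21.7963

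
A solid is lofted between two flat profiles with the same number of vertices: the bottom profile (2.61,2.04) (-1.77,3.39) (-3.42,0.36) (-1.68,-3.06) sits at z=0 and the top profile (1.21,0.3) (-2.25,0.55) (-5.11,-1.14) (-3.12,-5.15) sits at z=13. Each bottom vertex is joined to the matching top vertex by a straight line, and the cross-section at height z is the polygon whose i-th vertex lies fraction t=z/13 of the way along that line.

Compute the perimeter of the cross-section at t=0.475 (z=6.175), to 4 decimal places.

Perimeter at t=0.475: 18.2420

Cross-section at t=0.475: each vertex is (1-t)·p0[i] + t·p1[i].
  v1: (1-0.475)·(2.61,2.04) + 0.475·(1.21,0.3) = (1.9450,1.2135)
  v2: (1-0.475)·(-1.77,3.39) + 0.475·(-2.25,0.55) = (-1.9980,2.0410)
  v3: (1-0.475)·(-3.42,0.36) + 0.475·(-5.11,-1.14) = (-4.2227,-0.3525)
  v4: (1-0.475)·(-1.68,-3.06) + 0.475·(-3.12,-5.15) = (-2.3640,-4.0527)
Perimeter = Σ |v_{i+1} − v_i|:
  edge 1→2: √(-3.9430² + 0.8275²) = 4.0289 (running 4.0289)
  edge 2→3: √(-2.2247² + -2.3935²) = 3.2678 (running 7.2967)
  edge 3→4: √(1.8587² + -3.7002²) = 4.1409 (running 11.4375)
  edge 4→1: √(4.3090² + 5.2662²) = 6.8045 (running 18.2420)
Perimeter = 18.2420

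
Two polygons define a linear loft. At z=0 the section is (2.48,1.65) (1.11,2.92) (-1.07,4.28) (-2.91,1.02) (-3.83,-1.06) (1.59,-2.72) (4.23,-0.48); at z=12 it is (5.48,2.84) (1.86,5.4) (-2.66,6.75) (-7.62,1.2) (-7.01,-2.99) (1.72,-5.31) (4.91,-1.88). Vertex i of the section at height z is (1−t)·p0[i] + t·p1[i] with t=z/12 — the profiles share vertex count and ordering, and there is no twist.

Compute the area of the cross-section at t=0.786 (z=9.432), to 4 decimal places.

Cross-section at t=0.786: each vertex is (1-t)·p0[i] + t·p1[i].
  v1: (1-0.786)·(2.48,1.65) + 0.786·(5.48,2.84) = (4.8380,2.5853)
  v2: (1-0.786)·(1.11,2.92) + 0.786·(1.86,5.4) = (1.6995,4.8693)
  v3: (1-0.786)·(-1.07,4.28) + 0.786·(-2.66,6.75) = (-2.3197,6.2214)
  v4: (1-0.786)·(-2.91,1.02) + 0.786·(-7.62,1.2) = (-6.6121,1.1615)
  v5: (1-0.786)·(-3.83,-1.06) + 0.786·(-7.01,-2.99) = (-6.3295,-2.5770)
  v6: (1-0.786)·(1.59,-2.72) + 0.786·(1.72,-5.31) = (1.6922,-4.7557)
  v7: (1-0.786)·(4.23,-0.48) + 0.786·(4.91,-1.88) = (4.7645,-1.5804)
Shoelace sum Σ(x_i·y_{i+1} − x_{i+1}·y_i):
  i=1: 4.8380·4.8693 − 1.6995·2.5853 = +19.1638 (running +19.1638)
  i=2: 1.6995·6.2214 − -2.3197·4.8693 = +21.8688 (running +41.0326)
  i=3: -2.3197·1.1615 − -6.6121·6.2214 = +38.4421 (running +79.4746)
  i=4: -6.6121·-2.5770 − -6.3295·1.1615 = +24.3907 (running +103.8653)
  i=5: -6.3295·-4.7557 − 1.6922·-2.5770 = +34.4621 (running +138.3274)
  i=6: 1.6922·-1.5804 − 4.7645·-4.7557 = +19.9843 (running +158.3117)
  i=7: 4.7645·2.5853 − 4.8380·-1.5804 = +19.9638 (running +178.2755)
Area = |Σ|/2 = |178.2755|/2 = 89.1377

Area at t=0.786: 89.1377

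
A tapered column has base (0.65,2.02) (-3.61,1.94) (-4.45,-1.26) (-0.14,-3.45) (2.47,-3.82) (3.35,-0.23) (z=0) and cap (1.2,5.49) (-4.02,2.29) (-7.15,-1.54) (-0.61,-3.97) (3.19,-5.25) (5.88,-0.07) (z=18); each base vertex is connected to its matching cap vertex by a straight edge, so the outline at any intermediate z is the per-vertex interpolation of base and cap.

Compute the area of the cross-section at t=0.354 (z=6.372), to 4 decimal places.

Area at t=0.354: 46.2459

Cross-section at t=0.354: each vertex is (1-t)·p0[i] + t·p1[i].
  v1: (1-0.354)·(0.65,2.02) + 0.354·(1.2,5.49) = (0.8447,3.2484)
  v2: (1-0.354)·(-3.61,1.94) + 0.354·(-4.02,2.29) = (-3.7551,2.0639)
  v3: (1-0.354)·(-4.45,-1.26) + 0.354·(-7.15,-1.54) = (-5.4058,-1.3591)
  v4: (1-0.354)·(-0.14,-3.45) + 0.354·(-0.61,-3.97) = (-0.3064,-3.6341)
  v5: (1-0.354)·(2.47,-3.82) + 0.354·(3.19,-5.25) = (2.7249,-4.3262)
  v6: (1-0.354)·(3.35,-0.23) + 0.354·(5.88,-0.07) = (4.2456,-0.1734)
Shoelace sum Σ(x_i·y_{i+1} − x_{i+1}·y_i):
  i=1: 0.8447·2.0639 − -3.7551·3.2484 = +13.9415 (running +13.9415)
  i=2: -3.7551·-1.3591 − -5.4058·2.0639 = +16.2607 (running +30.2022)
  i=3: -5.4058·-3.6341 − -0.3064·-1.3591 = +19.2287 (running +49.4309)
  i=4: -0.3064·-4.3262 − 2.7249·-3.6341 = +11.2279 (running +60.6588)
  i=5: 2.7249·-0.1734 − 4.2456·-4.3262 = +17.8951 (running +78.5539)
  i=6: 4.2456·3.2484 − 0.8447·-0.1734 = +13.9378 (running +92.4917)
Area = |Σ|/2 = |92.4917|/2 = 46.2459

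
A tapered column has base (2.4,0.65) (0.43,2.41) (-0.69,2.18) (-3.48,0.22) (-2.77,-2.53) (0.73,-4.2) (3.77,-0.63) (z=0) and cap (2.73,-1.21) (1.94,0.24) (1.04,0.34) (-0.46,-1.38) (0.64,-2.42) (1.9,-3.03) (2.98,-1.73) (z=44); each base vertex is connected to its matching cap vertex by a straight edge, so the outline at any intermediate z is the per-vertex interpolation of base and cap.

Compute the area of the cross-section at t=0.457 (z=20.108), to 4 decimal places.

Area at t=0.457: 16.6971

Cross-section at t=0.457: each vertex is (1-t)·p0[i] + t·p1[i].
  v1: (1-0.457)·(2.4,0.65) + 0.457·(2.73,-1.21) = (2.5508,-0.2000)
  v2: (1-0.457)·(0.43,2.41) + 0.457·(1.94,0.24) = (1.1201,1.4183)
  v3: (1-0.457)·(-0.69,2.18) + 0.457·(1.04,0.34) = (0.1006,1.3391)
  v4: (1-0.457)·(-3.48,0.22) + 0.457·(-0.46,-1.38) = (-2.0999,-0.5112)
  v5: (1-0.457)·(-2.77,-2.53) + 0.457·(0.64,-2.42) = (-1.2116,-2.4797)
  v6: (1-0.457)·(0.73,-4.2) + 0.457·(1.9,-3.03) = (1.2647,-3.6653)
  v7: (1-0.457)·(3.77,-0.63) + 0.457·(2.98,-1.73) = (3.4090,-1.1327)
Shoelace sum Σ(x_i·y_{i+1} − x_{i+1}·y_i):
  i=1: 2.5508·1.4183 − 1.1201·-0.2000 = +3.8419 (running +3.8419)
  i=2: 1.1201·1.3391 − 0.1006·1.4183 = +1.3572 (running +5.1991)
  i=3: 0.1006·-0.5112 − -2.0999·1.3391 = +2.7605 (running +7.9596)
  i=4: -2.0999·-2.4797 − -1.2116·-0.5112 = +4.5877 (running +12.5473)
  i=5: -1.2116·-3.6653 − 1.2647·-2.4797 = +7.5771 (running +20.1244)
  i=6: 1.2647·-1.1327 − 3.4090·-3.6653 = +11.0624 (running +31.1868)
  i=7: 3.4090·-0.2000 − 2.5508·-1.1327 = +2.2074 (running +33.3943)
Area = |Σ|/2 = |33.3943|/2 = 16.6971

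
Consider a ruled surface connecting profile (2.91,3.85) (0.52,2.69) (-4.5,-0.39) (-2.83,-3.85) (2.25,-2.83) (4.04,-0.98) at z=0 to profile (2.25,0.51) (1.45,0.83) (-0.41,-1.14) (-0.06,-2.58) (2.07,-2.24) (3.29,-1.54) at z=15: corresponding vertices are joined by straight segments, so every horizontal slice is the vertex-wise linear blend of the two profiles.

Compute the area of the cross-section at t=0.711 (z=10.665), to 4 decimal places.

Cross-section at t=0.711: each vertex is (1-t)·p0[i] + t·p1[i].
  v1: (1-0.711)·(2.91,3.85) + 0.711·(2.25,0.51) = (2.4407,1.4753)
  v2: (1-0.711)·(0.52,2.69) + 0.711·(1.45,0.83) = (1.1812,1.3675)
  v3: (1-0.711)·(-4.5,-0.39) + 0.711·(-0.41,-1.14) = (-1.5920,-0.9232)
  v4: (1-0.711)·(-2.83,-3.85) + 0.711·(-0.06,-2.58) = (-0.8605,-2.9470)
  v5: (1-0.711)·(2.25,-2.83) + 0.711·(2.07,-2.24) = (2.1220,-2.4105)
  v6: (1-0.711)·(4.04,-0.98) + 0.711·(3.29,-1.54) = (3.5068,-1.3782)
Shoelace sum Σ(x_i·y_{i+1} − x_{i+1}·y_i):
  i=1: 2.4407·1.3675 − 1.1812·1.4753 = +1.5952 (running +1.5952)
  i=2: 1.1812·-0.9232 − -1.5920·1.3675 = +1.0866 (running +2.6818)
  i=3: -1.5920·-2.9470 − -0.8605·-0.9232 = +3.8972 (running +6.5790)
  i=4: -0.8605·-2.4105 − 2.1220·-2.9470 = +8.3280 (running +14.9069)
  i=5: 2.1220·-1.3782 − 3.5068·-2.4105 = +5.5286 (running +20.4355)
  i=6: 3.5068·1.4753 − 2.4407·-1.3782 = +8.5371 (running +28.9726)
Area = |Σ|/2 = |28.9726|/2 = 14.4863

Area at t=0.711: 14.4863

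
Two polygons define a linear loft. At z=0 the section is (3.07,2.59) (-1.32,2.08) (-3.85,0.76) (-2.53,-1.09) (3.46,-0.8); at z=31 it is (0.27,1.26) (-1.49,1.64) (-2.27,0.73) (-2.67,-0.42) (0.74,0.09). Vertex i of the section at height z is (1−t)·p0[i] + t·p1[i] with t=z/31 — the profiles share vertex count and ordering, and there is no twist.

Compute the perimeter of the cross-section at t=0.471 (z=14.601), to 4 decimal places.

Perimeter at t=0.471: 13.9746

Cross-section at t=0.471: each vertex is (1-t)·p0[i] + t·p1[i].
  v1: (1-0.471)·(3.07,2.59) + 0.471·(0.27,1.26) = (1.7512,1.9636)
  v2: (1-0.471)·(-1.32,2.08) + 0.471·(-1.49,1.64) = (-1.4001,1.8728)
  v3: (1-0.471)·(-3.85,0.76) + 0.471·(-2.27,0.73) = (-3.1058,0.7459)
  v4: (1-0.471)·(-2.53,-1.09) + 0.471·(-2.67,-0.42) = (-2.5959,-0.7744)
  v5: (1-0.471)·(3.46,-0.8) + 0.471·(0.74,0.09) = (2.1789,-0.3808)
Perimeter = Σ |v_{i+1} − v_i|:
  edge 1→2: √(-3.1513² + -0.0908²) = 3.1526 (running 3.1526)
  edge 2→3: √(-1.7058² + -1.1269²) = 2.0444 (running 5.1970)
  edge 3→4: √(0.5099² + -1.5203²) = 1.6035 (running 6.8005)
  edge 4→5: √(4.7748² + 0.3936²) = 4.7910 (running 11.5915)
  edge 5→1: √(-0.4277² + 2.3444²) = 2.3831 (running 13.9746)
Perimeter = 13.9746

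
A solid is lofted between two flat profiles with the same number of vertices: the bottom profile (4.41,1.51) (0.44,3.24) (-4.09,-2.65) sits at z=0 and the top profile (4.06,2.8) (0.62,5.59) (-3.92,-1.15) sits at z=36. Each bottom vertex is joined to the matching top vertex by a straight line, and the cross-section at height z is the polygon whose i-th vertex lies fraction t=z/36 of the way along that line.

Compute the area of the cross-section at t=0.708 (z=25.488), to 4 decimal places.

Area at t=0.708: 17.2953

Cross-section at t=0.708: each vertex is (1-t)·p0[i] + t·p1[i].
  v1: (1-0.708)·(4.41,1.51) + 0.708·(4.06,2.8) = (4.1622,2.4233)
  v2: (1-0.708)·(0.44,3.24) + 0.708·(0.62,5.59) = (0.5674,4.9038)
  v3: (1-0.708)·(-4.09,-2.65) + 0.708·(-3.92,-1.15) = (-3.9696,-1.5880)
Shoelace sum Σ(x_i·y_{i+1} − x_{i+1}·y_i):
  i=1: 4.1622·4.9038 − 0.5674·2.4233 = +19.0355 (running +19.0355)
  i=2: 0.5674·-1.5880 − -3.9696·4.9038 = +18.5652 (running +37.6007)
  i=3: -3.9696·2.4233 − 4.1622·-1.5880 = -3.0101 (running +34.5906)
Area = |Σ|/2 = |34.5906|/2 = 17.2953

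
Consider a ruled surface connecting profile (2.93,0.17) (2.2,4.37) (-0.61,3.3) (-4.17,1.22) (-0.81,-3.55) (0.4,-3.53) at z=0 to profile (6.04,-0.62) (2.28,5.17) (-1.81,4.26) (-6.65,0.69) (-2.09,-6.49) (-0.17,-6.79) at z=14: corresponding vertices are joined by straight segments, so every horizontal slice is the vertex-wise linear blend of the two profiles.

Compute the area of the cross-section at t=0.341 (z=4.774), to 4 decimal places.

Cross-section at t=0.341: each vertex is (1-t)·p0[i] + t·p1[i].
  v1: (1-0.341)·(2.93,0.17) + 0.341·(6.04,-0.62) = (3.9905,-0.0994)
  v2: (1-0.341)·(2.2,4.37) + 0.341·(2.28,5.17) = (2.2273,4.6428)
  v3: (1-0.341)·(-0.61,3.3) + 0.341·(-1.81,4.26) = (-1.0192,3.6274)
  v4: (1-0.341)·(-4.17,1.22) + 0.341·(-6.65,0.69) = (-5.0157,1.0393)
  v5: (1-0.341)·(-0.81,-3.55) + 0.341·(-2.09,-6.49) = (-1.2465,-4.5525)
  v6: (1-0.341)·(0.4,-3.53) + 0.341·(-0.17,-6.79) = (0.2056,-4.6417)
Shoelace sum Σ(x_i·y_{i+1} − x_{i+1}·y_i):
  i=1: 3.9905·4.6428 − 2.2273·-0.0994 = +18.7485 (running +18.7485)
  i=2: 2.2273·3.6274 − -1.0192·4.6428 = +12.8111 (running +31.5596)
  i=3: -1.0192·1.0393 − -5.0157·3.6274 = +17.1345 (running +48.6941)
  i=4: -5.0157·-4.5525 − -1.2465·1.0393 = +24.1295 (running +72.8236)
  i=5: -1.2465·-4.6417 − 0.2056·-4.5525 = +6.7219 (running +79.5454)
  i=6: 0.2056·-0.0994 − 3.9905·-4.6417 = +18.5022 (running +98.0476)
Area = |Σ|/2 = |98.0476|/2 = 49.0238

Area at t=0.341: 49.0238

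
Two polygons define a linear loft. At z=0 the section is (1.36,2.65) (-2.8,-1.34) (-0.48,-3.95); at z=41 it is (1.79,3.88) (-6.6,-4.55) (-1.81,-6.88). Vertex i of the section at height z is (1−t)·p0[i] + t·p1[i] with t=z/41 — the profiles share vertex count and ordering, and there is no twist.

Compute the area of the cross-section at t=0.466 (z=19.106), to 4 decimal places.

Area at t=0.466: 18.1167

Cross-section at t=0.466: each vertex is (1-t)·p0[i] + t·p1[i].
  v1: (1-0.466)·(1.36,2.65) + 0.466·(1.79,3.88) = (1.5604,3.2232)
  v2: (1-0.466)·(-2.8,-1.34) + 0.466·(-6.6,-4.55) = (-4.5708,-2.8359)
  v3: (1-0.466)·(-0.48,-3.95) + 0.466·(-1.81,-6.88) = (-1.0998,-5.3154)
Shoelace sum Σ(x_i·y_{i+1} − x_{i+1}·y_i):
  i=1: 1.5604·-2.8359 − -4.5708·3.2232 = +10.3075 (running +10.3075)
  i=2: -4.5708·-5.3154 − -1.0998·-2.8359 = +21.1767 (running +31.4842)
  i=3: -1.0998·3.2232 − 1.5604·-5.3154 = +4.7492 (running +36.2334)
Area = |Σ|/2 = |36.2334|/2 = 18.1167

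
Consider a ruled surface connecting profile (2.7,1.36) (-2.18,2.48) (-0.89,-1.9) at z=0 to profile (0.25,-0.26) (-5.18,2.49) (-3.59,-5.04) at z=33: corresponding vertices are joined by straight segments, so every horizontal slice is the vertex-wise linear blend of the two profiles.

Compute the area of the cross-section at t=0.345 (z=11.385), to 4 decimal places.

Cross-section at t=0.345: each vertex is (1-t)·p0[i] + t·p1[i].
  v1: (1-0.345)·(2.7,1.36) + 0.345·(0.25,-0.26) = (1.8548,0.8011)
  v2: (1-0.345)·(-2.18,2.48) + 0.345·(-5.18,2.49) = (-3.2150,2.4834)
  v3: (1-0.345)·(-0.89,-1.9) + 0.345·(-3.59,-5.04) = (-1.8215,-2.9833)
Shoelace sum Σ(x_i·y_{i+1} − x_{i+1}·y_i):
  i=1: 1.8548·2.4834 − -3.2150·0.8011 = +7.1817 (running +7.1817)
  i=2: -3.2150·-2.9833 − -1.8215·2.4834 = +14.1149 (running +21.2966)
  i=3: -1.8215·0.8011 − 1.8548·-2.9833 = +4.0741 (running +25.3707)
Area = |Σ|/2 = |25.3707|/2 = 12.6854

Area at t=0.345: 12.6854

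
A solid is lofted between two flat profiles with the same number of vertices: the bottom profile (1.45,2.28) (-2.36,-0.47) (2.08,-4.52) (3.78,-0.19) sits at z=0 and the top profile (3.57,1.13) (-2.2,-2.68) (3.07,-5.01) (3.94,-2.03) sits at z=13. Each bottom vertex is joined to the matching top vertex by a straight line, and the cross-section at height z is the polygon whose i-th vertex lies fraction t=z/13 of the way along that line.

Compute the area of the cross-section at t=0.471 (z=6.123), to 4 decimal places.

Cross-section at t=0.471: each vertex is (1-t)·p0[i] + t·p1[i].
  v1: (1-0.471)·(1.45,2.28) + 0.471·(3.57,1.13) = (2.4485,1.7383)
  v2: (1-0.471)·(-2.36,-0.47) + 0.471·(-2.2,-2.68) = (-2.2846,-1.5109)
  v3: (1-0.471)·(2.08,-4.52) + 0.471·(3.07,-5.01) = (2.5463,-4.7508)
  v4: (1-0.471)·(3.78,-0.19) + 0.471·(3.94,-2.03) = (3.8554,-1.0566)
Shoelace sum Σ(x_i·y_{i+1} − x_{i+1}·y_i):
  i=1: 2.4485·-1.5109 − -2.2846·1.7383 = +0.2720 (running +0.2720)
  i=2: -2.2846·-4.7508 − 2.5463·-1.5109 = +14.7011 (running +14.9731)
  i=3: 2.5463·-1.0566 − 3.8554·-4.7508 = +15.6255 (running +30.5986)
  i=4: 3.8554·1.7383 − 2.4485·-1.0566 = +9.2892 (running +39.8877)
Area = |Σ|/2 = |39.8877|/2 = 19.9439

Area at t=0.471: 19.9439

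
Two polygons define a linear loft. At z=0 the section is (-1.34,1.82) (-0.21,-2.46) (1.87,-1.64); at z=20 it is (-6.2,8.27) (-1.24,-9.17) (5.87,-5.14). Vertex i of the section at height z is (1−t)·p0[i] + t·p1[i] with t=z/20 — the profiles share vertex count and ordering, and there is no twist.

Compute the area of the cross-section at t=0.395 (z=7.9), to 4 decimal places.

Area at t=0.395: 22.0323

Cross-section at t=0.395: each vertex is (1-t)·p0[i] + t·p1[i].
  v1: (1-0.395)·(-1.34,1.82) + 0.395·(-6.2,8.27) = (-3.2597,4.3678)
  v2: (1-0.395)·(-0.21,-2.46) + 0.395·(-1.24,-9.17) = (-0.6169,-5.1105)
  v3: (1-0.395)·(1.87,-1.64) + 0.395·(5.87,-5.14) = (3.4500,-3.0225)
Shoelace sum Σ(x_i·y_{i+1} − x_{i+1}·y_i):
  i=1: -3.2597·-5.1105 − -0.6169·4.3678 = +19.3528 (running +19.3528)
  i=2: -0.6169·-3.0225 − 3.4500·-5.1105 = +19.4955 (running +38.8483)
  i=3: 3.4500·4.3678 − -3.2597·-3.0225 = +5.2163 (running +44.0646)
Area = |Σ|/2 = |44.0646|/2 = 22.0323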